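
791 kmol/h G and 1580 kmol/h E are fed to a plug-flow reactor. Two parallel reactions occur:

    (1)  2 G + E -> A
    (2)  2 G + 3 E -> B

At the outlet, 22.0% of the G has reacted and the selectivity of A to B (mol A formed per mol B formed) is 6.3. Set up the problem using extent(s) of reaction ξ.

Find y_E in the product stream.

Conversion of G: G consumed = 0.22 × 791 = 174 kmol/h = 2ξ₁ + 2ξ₂.
Selectivity: 1ξ₁ / (1ξ₂) = 6.3 → ξ₁ = 6.3 ξ₂.
Substitute: (2·6.3 + 2) ξ₂ = 174 → ξ₂ = 11.92 kmol/h, ξ₁ = 75.09 kmol/h.
Outlet amounts (n = n₀ + Σ ν·ξ):
  G: 791 − 2(75.09) − 2(11.92) = 617
  E: 1580 − 1(75.09) − 3(11.92) = 1469
  A: 0 + 1(75.09) = 75.09
  B: 0 + 1(11.92) = 11.92
Total out = 2173 kmol/h; y_E = 1469 / 2173 = 0.676.

0.676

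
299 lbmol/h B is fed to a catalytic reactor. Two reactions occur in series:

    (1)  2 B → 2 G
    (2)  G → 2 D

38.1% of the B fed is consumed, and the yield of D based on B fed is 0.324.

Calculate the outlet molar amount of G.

65.5 lbmol/h

Conversion of B: B consumed = 2ξ₁ = 0.381 × 299 → ξ₁ = 56.96 lbmol/h.
Yield of D: 2ξ₂ / 299 = 0.324 → ξ₂ = 48.44 lbmol/h.
Outlet amounts (n = n₀ + Σ ν·ξ):
  B: 299 − 2(56.96) = 185.1
  G: 0 + 2(56.96) − 1(48.44) = 65.48
  D: 0 + 2(48.44) = 96.88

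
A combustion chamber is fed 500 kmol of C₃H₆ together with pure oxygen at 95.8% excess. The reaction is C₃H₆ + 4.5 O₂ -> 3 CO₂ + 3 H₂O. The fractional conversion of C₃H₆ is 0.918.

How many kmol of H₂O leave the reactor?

1380 kmol

Stoichiometric O₂ = 4.5 × 500 = 2250 kmol; O₂ fed = 2250 × 1.958 = 4406 kmol.
Fuel reacted = 0.918 × 500 → ξ = 459 kmol.
Outlet (n = n₀ + ν ξ):
  C₃H₆: 500 − 1(459) = 41
  O₂: 4406 − 4.5(459) = 2340
  CO₂: 0 + 3(459) = 1377
  H₂O: 0 + 3(459) = 1377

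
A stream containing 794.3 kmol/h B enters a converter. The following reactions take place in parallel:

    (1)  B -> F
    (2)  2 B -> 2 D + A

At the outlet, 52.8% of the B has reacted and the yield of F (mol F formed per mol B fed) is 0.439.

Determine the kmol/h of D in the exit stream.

Yield of F: 1ξ₁ / 794.3 = 0.439 → ξ₁ = 348.7 kmol/h.
Conversion of B: 1ξ₁ + 2ξ₂ = 0.528 × 794.3 = 419.4 → ξ₂ = 35.35 kmol/h.
Outlet amounts (n = n₀ + Σ ν·ξ):
  B: 794.3 − 1(348.7) − 2(35.35) = 374.9
  F: 0 + 1(348.7) = 348.7
  D: 0 + 2(35.35) = 70.69
  A: 0 + 1(35.35) = 35.35

70.7 kmol/h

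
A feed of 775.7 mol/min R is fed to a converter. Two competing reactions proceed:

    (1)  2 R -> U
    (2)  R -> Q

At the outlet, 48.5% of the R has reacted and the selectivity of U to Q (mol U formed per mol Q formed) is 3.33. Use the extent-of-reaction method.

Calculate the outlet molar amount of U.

164 mol/min

Conversion of R: R consumed = 0.485 × 775.7 = 376.2 mol/min = 2ξ₁ + 1ξ₂.
Selectivity: 1ξ₁ / (1ξ₂) = 3.33 → ξ₁ = 3.33 ξ₂.
Substitute: (2·3.33 + 1) ξ₂ = 376.2 → ξ₂ = 49.11 mol/min, ξ₁ = 163.6 mol/min.
Outlet amounts (n = n₀ + Σ ν·ξ):
  R: 775.7 − 2(163.6) − 1(49.11) = 399.5
  U: 0 + 1(163.6) = 163.6
  Q: 0 + 1(49.11) = 49.11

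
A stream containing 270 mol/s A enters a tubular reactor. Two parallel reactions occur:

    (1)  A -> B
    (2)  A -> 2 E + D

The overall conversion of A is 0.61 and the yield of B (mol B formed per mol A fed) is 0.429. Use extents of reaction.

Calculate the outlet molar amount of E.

Yield of B: 1ξ₁ / 270 = 0.429 → ξ₁ = 115.8 mol/s.
Conversion of A: 1ξ₁ + 1ξ₂ = 0.61 × 270 = 164.7 → ξ₂ = 48.87 mol/s.
Outlet amounts (n = n₀ + Σ ν·ξ):
  A: 270 − 1(115.8) − 1(48.87) = 105.3
  B: 0 + 1(115.8) = 115.8
  E: 0 + 2(48.87) = 97.74
  D: 0 + 1(48.87) = 48.87

97.7 mol/s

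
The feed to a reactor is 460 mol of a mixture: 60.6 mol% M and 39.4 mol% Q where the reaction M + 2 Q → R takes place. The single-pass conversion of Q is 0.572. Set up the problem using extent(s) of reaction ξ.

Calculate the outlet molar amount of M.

Q reacted = 0.572 × 181.2 = 103.7 mol; ν_Q = −2, so ξ = 103.7/2 = 51.83 mol.
Outlet amounts (n = n₀ + ν ξ):
  M: 278.8 − 1(51.83) = 226.9
  Q: 181.2 − 2(51.83) = 77.57
  R: 0 + 1(51.83) = 51.83

227 mol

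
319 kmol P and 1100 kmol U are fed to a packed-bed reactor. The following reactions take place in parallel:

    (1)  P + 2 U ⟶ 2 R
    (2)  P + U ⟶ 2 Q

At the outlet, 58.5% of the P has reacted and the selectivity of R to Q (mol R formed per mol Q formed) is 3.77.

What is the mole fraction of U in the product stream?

Conversion of P: P consumed = 0.585 × 319 = 186.6 kmol = 1ξ₁ + 1ξ₂.
Selectivity: 2ξ₁ / (2ξ₂) = 3.77 → ξ₁ = 3.77 ξ₂.
Substitute: (1·3.77 + 1) ξ₂ = 186.6 → ξ₂ = 39.12 kmol, ξ₁ = 147.5 kmol.
Outlet amounts (n = n₀ + Σ ν·ξ):
  P: 319 − 1(147.5) − 1(39.12) = 132.4
  U: 1100 − 2(147.5) − 1(39.12) = 765.9
  R: 0 + 2(147.5) = 295
  Q: 0 + 2(39.12) = 78.25
Total out = 1272 kmol; y_U = 765.9 / 1272 = 0.6024.

0.602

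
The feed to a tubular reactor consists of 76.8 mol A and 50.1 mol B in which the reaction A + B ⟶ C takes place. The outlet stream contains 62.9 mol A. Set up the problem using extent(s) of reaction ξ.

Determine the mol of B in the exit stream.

36.2 mol

For A: n = n₀ − 1ξ → 62.9 = 76.8 − 1ξ, giving ξ = 13.9 mol.
Outlet amounts (n = n₀ + ν ξ):
  A: 76.8 − 1(13.9) = 62.9
  B: 50.1 − 1(13.9) = 36.2
  C: 0 + 1(13.9) = 13.9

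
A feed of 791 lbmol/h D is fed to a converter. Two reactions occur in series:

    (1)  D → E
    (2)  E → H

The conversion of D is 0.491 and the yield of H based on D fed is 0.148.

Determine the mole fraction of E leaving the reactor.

0.343

Conversion of D: D consumed = 1ξ₁ = 0.491 × 791 → ξ₁ = 388.4 lbmol/h.
Yield of H: 1ξ₂ / 791 = 0.148 → ξ₂ = 117.1 lbmol/h.
Outlet amounts (n = n₀ + Σ ν·ξ):
  D: 791 − 1(388.4) = 402.6
  E: 0 + 1(388.4) − 1(117.1) = 271.3
  H: 0 + 1(117.1) = 117.1
Total out = 791 lbmol/h; y_E = 271.3 / 791 = 0.343.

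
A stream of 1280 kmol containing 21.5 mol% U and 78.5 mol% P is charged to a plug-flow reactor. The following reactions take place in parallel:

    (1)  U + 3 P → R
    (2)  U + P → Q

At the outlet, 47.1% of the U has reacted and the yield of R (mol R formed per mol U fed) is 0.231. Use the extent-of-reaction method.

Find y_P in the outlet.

Yield of R: 1ξ₁ / 275.2 = 0.231 → ξ₁ = 63.57 kmol.
Conversion of U: 1ξ₁ + 1ξ₂ = 0.471 × 275.2 = 129.6 → ξ₂ = 66.05 kmol.
Outlet amounts (n = n₀ + Σ ν·ξ):
  U: 275.2 − 1(63.57) − 1(66.05) = 145.6
  P: 1005 − 3(63.57) − 1(66.05) = 748
  R: 0 + 1(63.57) = 63.57
  Q: 0 + 1(66.05) = 66.05
Total out = 1023 kmol; y_P = 748 / 1023 = 0.731.

0.731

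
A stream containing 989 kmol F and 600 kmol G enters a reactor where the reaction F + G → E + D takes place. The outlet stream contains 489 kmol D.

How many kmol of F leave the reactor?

For D: n = n₀ + 1ξ → 489 = 0 + 1ξ, giving ξ = 489 kmol.
Outlet amounts (n = n₀ + ν ξ):
  F: 989 − 1(489) = 500
  G: 600 − 1(489) = 111
  E: 0 + 1(489) = 489
  D: 0 + 1(489) = 489

500 kmol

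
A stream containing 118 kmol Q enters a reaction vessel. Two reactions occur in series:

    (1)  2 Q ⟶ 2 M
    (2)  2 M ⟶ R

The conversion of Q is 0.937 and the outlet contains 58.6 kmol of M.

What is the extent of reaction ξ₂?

ξ₂ = 26 kmol

Conversion of Q: Q consumed = 2ξ₁ = 0.937 × 118 → ξ₁ = 55.28 kmol.
M balance: n_M = 0 + 2ξ₁ − 2ξ₂ = 58.6 → ξ₂ = (2·55.28 − 58.6)/2 = 25.98 kmol.
Outlet amounts (n = n₀ + Σ ν·ξ):
  Q: 118 − 2(55.28) = 7.434
  M: 0 + 2(55.28) − 2(25.98) = 58.6
  R: 0 + 1(25.98) = 25.98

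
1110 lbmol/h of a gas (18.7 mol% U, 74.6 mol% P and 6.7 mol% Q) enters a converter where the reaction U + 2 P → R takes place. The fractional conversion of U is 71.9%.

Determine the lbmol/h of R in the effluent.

149 lbmol/h

U reacted = 0.719 × 207.6 = 149.2 lbmol/h; ν_U = −1, so ξ = 149.2/1 = 149.2 lbmol/h.
Outlet amounts (n = n₀ + ν ξ):
  U: 207.6 − 1(149.2) = 58.33
  P: 828.1 − 2(149.2) = 529.6
  R: 0 + 1(149.2) = 149.2
  Q: 74.37 (inert)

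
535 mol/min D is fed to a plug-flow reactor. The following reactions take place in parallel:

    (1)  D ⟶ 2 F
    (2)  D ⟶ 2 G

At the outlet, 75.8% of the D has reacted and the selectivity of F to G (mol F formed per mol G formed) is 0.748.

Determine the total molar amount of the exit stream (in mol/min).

Conversion of D: D consumed = 0.758 × 535 = 405.5 mol/min = 1ξ₁ + 1ξ₂.
Selectivity: 2ξ₁ / (2ξ₂) = 0.748 → ξ₁ = 0.748 ξ₂.
Substitute: (1·0.748 + 1) ξ₂ = 405.5 → ξ₂ = 232 mol/min, ξ₁ = 173.5 mol/min.
Outlet amounts (n = n₀ + Σ ν·ξ):
  D: 535 − 1(173.5) − 1(232) = 129.5
  F: 0 + 2(173.5) = 347.1
  G: 0 + 2(232) = 464
Total out = 129.5 + 347.1 + 464 = 940.5 mol/min.

941 mol/min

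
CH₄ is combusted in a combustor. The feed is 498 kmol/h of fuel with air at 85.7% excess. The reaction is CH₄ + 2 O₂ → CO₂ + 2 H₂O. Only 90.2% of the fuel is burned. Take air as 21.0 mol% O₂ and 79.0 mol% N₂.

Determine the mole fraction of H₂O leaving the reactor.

0.0965

Stoichiometric O₂ = 2 × 498 = 996 kmol/h; O₂ fed = 996 × 1.857 = 1850 kmol/h.
N₂ fed = 1850 × 79/21 = 6958 kmol/h.
Fuel reacted = 0.902 × 498 → ξ = 449.2 kmol/h.
Outlet (n = n₀ + ν ξ):
  CH₄: 498 − 1(449.2) = 48.8
  O₂: 1850 − 2(449.2) = 951.2
  N₂: 6958 (inert)
  CO₂: 0 + 1(449.2) = 449.2
  H₂O: 0 + 2(449.2) = 898.4
Total out = 9305 kmol/h; y_H₂O = 898.4 / 9305 = 0.09654.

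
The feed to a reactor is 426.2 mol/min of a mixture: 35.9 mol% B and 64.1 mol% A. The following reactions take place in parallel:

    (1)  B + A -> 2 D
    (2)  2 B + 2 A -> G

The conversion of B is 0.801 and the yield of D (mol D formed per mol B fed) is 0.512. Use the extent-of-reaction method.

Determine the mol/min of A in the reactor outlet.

151 mol/min

Yield of D: 2ξ₁ / 153 = 0.512 → ξ₁ = 39.17 mol/min.
Conversion of B: 1ξ₁ + 2ξ₂ = 0.801 × 153 = 122.6 → ξ₂ = 41.69 mol/min.
Outlet amounts (n = n₀ + Σ ν·ξ):
  B: 153 − 1(39.17) − 2(41.69) = 30.45
  A: 273.2 − 1(39.17) − 2(41.69) = 150.6
  D: 0 + 2(39.17) = 78.34
  G: 0 + 1(41.69) = 41.69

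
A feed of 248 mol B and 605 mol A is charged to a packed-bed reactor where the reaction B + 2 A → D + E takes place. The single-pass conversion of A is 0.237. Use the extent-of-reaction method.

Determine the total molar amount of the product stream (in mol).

781 mol

A reacted = 0.237 × 605 = 143.4 mol; ν_A = −2, so ξ = 143.4/2 = 71.69 mol.
Outlet amounts (n = n₀ + ν ξ):
  B: 248 − 1(71.69) = 176.3
  A: 605 − 2(71.69) = 461.6
  D: 0 + 1(71.69) = 71.69
  E: 0 + 1(71.69) = 71.69
Total out = 176.3 + 461.6 + 71.69 + 71.69 = 781.3 mol.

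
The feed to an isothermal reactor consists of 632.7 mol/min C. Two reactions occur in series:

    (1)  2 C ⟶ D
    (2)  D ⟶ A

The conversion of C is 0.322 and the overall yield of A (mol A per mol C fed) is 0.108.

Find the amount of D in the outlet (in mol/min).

Conversion of C: C consumed = 2ξ₁ = 0.322 × 632.7 → ξ₁ = 101.9 mol/min.
Yield of A: 1ξ₂ / 632.7 = 0.108 → ξ₂ = 68.33 mol/min.
Outlet amounts (n = n₀ + Σ ν·ξ):
  C: 632.7 − 2(101.9) = 429
  D: 0 + 1(101.9) − 1(68.33) = 33.53
  A: 0 + 1(68.33) = 68.33

33.5 mol/min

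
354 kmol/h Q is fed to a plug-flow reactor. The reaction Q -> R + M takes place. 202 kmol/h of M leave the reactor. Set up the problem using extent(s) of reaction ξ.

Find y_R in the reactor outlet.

0.363

For M: n = n₀ + 1ξ → 202 = 0 + 1ξ, giving ξ = 202 kmol/h.
Outlet amounts (n = n₀ + ν ξ):
  Q: 354 − 1(202) = 152
  R: 0 + 1(202) = 202
  M: 0 + 1(202) = 202
Total out = 556 kmol/h; y_R = 202 / 556 = 0.3633.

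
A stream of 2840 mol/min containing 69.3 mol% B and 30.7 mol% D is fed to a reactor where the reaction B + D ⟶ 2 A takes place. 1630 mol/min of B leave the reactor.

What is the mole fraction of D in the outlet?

0.188

For B: n = n₀ − 1ξ → 1630 = 1968 − 1ξ, giving ξ = 338.1 mol/min.
Outlet amounts (n = n₀ + ν ξ):
  B: 1968 − 1(338.1) = 1630
  D: 871.9 − 1(338.1) = 533.8
  A: 0 + 2(338.1) = 676.2
Total out = 2840 mol/min; y_D = 533.8 / 2840 = 0.1879.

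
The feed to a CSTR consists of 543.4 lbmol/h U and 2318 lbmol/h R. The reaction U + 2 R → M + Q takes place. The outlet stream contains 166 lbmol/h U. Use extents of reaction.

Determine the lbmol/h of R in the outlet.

1560 lbmol/h

For U: n = n₀ − 1ξ → 166 = 543.4 − 1ξ, giving ξ = 377.4 lbmol/h.
Outlet amounts (n = n₀ + ν ξ):
  U: 543.4 − 1(377.4) = 166
  R: 2318 − 2(377.4) = 1563
  M: 0 + 1(377.4) = 377.4
  Q: 0 + 1(377.4) = 377.4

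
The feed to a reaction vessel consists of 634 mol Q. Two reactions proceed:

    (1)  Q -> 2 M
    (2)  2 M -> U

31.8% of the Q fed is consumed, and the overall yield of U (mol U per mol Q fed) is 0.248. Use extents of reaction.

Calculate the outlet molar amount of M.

Conversion of Q: Q consumed = 1ξ₁ = 0.318 × 634 → ξ₁ = 201.6 mol.
Yield of U: 1ξ₂ / 634 = 0.248 → ξ₂ = 157.2 mol.
Outlet amounts (n = n₀ + Σ ν·ξ):
  Q: 634 − 1(201.6) = 432.4
  M: 0 + 2(201.6) − 2(157.2) = 88.76
  U: 0 + 1(157.2) = 157.2

88.8 mol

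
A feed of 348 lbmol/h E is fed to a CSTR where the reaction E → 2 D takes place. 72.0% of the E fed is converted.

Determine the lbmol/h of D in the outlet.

501 lbmol/h

E reacted = 0.72 × 348 = 250.6 lbmol/h; ν_E = −1, so ξ = 250.6/1 = 250.6 lbmol/h.
Outlet amounts (n = n₀ + ν ξ):
  E: 348 − 1(250.6) = 97.44
  D: 0 + 2(250.6) = 501.1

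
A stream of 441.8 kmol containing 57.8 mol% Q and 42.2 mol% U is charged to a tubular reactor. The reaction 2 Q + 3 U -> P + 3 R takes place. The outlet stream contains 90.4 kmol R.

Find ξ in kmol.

ξ = 30.1 kmol

For R: n = n₀ + 3ξ → 90.4 = 0 + 3ξ, giving ξ = 30.13 kmol.
Outlet amounts (n = n₀ + ν ξ):
  Q: 255.4 − 2(30.13) = 195.1
  U: 186.4 − 3(30.13) = 96.04
  P: 0 + 1(30.13) = 30.13
  R: 0 + 3(30.13) = 90.4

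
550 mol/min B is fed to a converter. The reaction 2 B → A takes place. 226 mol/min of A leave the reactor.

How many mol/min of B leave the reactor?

For A: n = n₀ + 1ξ → 226 = 0 + 1ξ, giving ξ = 226 mol/min.
Outlet amounts (n = n₀ + ν ξ):
  B: 550 − 2(226) = 98
  A: 0 + 1(226) = 226

98 mol/min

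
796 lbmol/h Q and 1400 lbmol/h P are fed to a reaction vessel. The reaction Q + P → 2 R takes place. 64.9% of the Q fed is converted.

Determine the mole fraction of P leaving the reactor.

0.402

Q reacted = 0.649 × 796 = 516.6 lbmol/h; ν_Q = −1, so ξ = 516.6/1 = 516.6 lbmol/h.
Outlet amounts (n = n₀ + ν ξ):
  Q: 796 − 1(516.6) = 279.4
  P: 1400 − 1(516.6) = 883.4
  R: 0 + 2(516.6) = 1033
Total out = 2196 lbmol/h; y_P = 883.4 / 2196 = 0.4023.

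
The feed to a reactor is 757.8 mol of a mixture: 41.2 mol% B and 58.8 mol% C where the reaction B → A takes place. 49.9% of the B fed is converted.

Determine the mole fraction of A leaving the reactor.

0.206

B reacted = 0.499 × 312.2 = 155.8 mol; ν_B = −1, so ξ = 155.8/1 = 155.8 mol.
Outlet amounts (n = n₀ + ν ξ):
  B: 312.2 − 1(155.8) = 156.4
  A: 0 + 1(155.8) = 155.8
  C: 445.6 (inert)
Total out = 757.8 mol; y_A = 155.8 / 757.8 = 0.2056.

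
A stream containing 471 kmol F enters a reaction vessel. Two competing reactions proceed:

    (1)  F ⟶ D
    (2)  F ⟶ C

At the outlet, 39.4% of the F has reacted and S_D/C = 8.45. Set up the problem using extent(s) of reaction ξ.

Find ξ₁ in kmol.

Conversion of F: F consumed = 0.394 × 471 = 185.6 kmol = 1ξ₁ + 1ξ₂.
Selectivity: 1ξ₁ / (1ξ₂) = 8.45 → ξ₁ = 8.45 ξ₂.
Substitute: (1·8.45 + 1) ξ₂ = 185.6 → ξ₂ = 19.64 kmol, ξ₁ = 165.9 kmol.
Outlet amounts (n = n₀ + Σ ν·ξ):
  F: 471 − 1(165.9) − 1(19.64) = 285.4
  D: 0 + 1(165.9) = 165.9
  C: 0 + 1(19.64) = 19.64

ξ₁ = 166 kmol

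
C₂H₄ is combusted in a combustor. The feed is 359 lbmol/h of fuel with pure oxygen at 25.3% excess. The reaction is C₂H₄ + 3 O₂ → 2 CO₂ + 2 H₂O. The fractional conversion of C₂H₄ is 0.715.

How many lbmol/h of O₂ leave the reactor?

Stoichiometric O₂ = 3 × 359 = 1077 lbmol/h; O₂ fed = 1077 × 1.253 = 1349 lbmol/h.
Fuel reacted = 0.715 × 359 → ξ = 256.7 lbmol/h.
Outlet (n = n₀ + ν ξ):
  C₂H₄: 359 − 1(256.7) = 102.3
  O₂: 1349 − 3(256.7) = 579.4
  CO₂: 0 + 2(256.7) = 513.4
  H₂O: 0 + 2(256.7) = 513.4

579 lbmol/h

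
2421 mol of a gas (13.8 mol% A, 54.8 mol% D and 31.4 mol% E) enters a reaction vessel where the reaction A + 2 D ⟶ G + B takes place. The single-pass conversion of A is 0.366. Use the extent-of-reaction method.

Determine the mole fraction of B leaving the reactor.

A reacted = 0.366 × 334.1 = 122.3 mol; ν_A = −1, so ξ = 122.3/1 = 122.3 mol.
Outlet amounts (n = n₀ + ν ξ):
  A: 334.1 − 1(122.3) = 211.8
  D: 1327 − 2(122.3) = 1082
  G: 0 + 1(122.3) = 122.3
  B: 0 + 1(122.3) = 122.3
  E: 760.2 (inert)
Total out = 2299 mol; y_B = 122.3 / 2299 = 0.05319.

0.0532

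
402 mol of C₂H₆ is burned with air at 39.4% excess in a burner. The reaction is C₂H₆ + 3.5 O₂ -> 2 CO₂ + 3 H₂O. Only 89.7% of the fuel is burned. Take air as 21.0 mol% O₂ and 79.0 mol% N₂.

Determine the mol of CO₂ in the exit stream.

Stoichiometric O₂ = 3.5 × 402 = 1407 mol; O₂ fed = 1407 × 1.394 = 1961 mol.
N₂ fed = 1961 × 79/21 = 7378 mol.
Fuel reacted = 0.897 × 402 → ξ = 360.6 mol.
Outlet (n = n₀ + ν ξ):
  C₂H₆: 402 − 1(360.6) = 41.41
  O₂: 1961 − 3.5(360.6) = 699.3
  N₂: 7378 (inert)
  CO₂: 0 + 2(360.6) = 721.2
  H₂O: 0 + 3(360.6) = 1082

721 mol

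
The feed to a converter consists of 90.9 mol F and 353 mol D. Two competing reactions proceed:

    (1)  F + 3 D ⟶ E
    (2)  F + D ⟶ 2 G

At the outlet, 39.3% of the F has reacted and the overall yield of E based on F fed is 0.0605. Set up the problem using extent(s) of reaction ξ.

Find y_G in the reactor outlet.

0.141

Yield of E: 1ξ₁ / 90.9 = 0.0605 → ξ₁ = 5.499 mol.
Conversion of F: 1ξ₁ + 1ξ₂ = 0.393 × 90.9 = 35.72 → ξ₂ = 30.22 mol.
Outlet amounts (n = n₀ + Σ ν·ξ):
  F: 90.9 − 1(5.499) − 1(30.22) = 55.18
  D: 353 − 3(5.499) − 1(30.22) = 306.3
  E: 0 + 1(5.499) = 5.499
  G: 0 + 2(30.22) = 60.45
Total out = 427.4 mol; y_G = 60.45 / 427.4 = 0.1414.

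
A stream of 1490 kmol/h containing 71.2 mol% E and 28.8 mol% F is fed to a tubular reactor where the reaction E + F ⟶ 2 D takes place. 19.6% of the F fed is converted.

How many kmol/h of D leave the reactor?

F reacted = 0.196 × 429.1 = 84.11 kmol/h; ν_F = −1, so ξ = 84.11/1 = 84.11 kmol/h.
Outlet amounts (n = n₀ + ν ξ):
  E: 1061 − 1(84.11) = 976.8
  F: 429.1 − 1(84.11) = 345
  D: 0 + 2(84.11) = 168.2

168 kmol/h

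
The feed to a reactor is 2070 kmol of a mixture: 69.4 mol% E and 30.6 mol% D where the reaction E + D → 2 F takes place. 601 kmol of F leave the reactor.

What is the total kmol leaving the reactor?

For F: n = n₀ + 2ξ → 601 = 0 + 2ξ, giving ξ = 300.5 kmol.
Outlet amounts (n = n₀ + ν ξ):
  E: 1437 − 1(300.5) = 1136
  D: 633.4 − 1(300.5) = 332.9
  F: 0 + 2(300.5) = 601
Total out = 1136 + 332.9 + 601 = 2070 kmol.

2070 kmol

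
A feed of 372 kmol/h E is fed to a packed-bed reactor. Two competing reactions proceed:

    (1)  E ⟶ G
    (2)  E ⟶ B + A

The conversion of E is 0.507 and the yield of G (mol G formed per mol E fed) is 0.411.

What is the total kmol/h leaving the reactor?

Yield of G: 1ξ₁ / 372 = 0.411 → ξ₁ = 152.9 kmol/h.
Conversion of E: 1ξ₁ + 1ξ₂ = 0.507 × 372 = 188.6 → ξ₂ = 35.71 kmol/h.
Outlet amounts (n = n₀ + Σ ν·ξ):
  E: 372 − 1(152.9) − 1(35.71) = 183.4
  G: 0 + 1(152.9) = 152.9
  B: 0 + 1(35.71) = 35.71
  A: 0 + 1(35.71) = 35.71
Total out = 183.4 + 152.9 + 35.71 + 35.71 = 407.7 kmol/h.

408 kmol/h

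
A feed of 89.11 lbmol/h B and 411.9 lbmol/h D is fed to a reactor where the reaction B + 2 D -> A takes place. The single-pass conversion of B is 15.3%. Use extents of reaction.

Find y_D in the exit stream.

0.812

B reacted = 0.153 × 89.11 = 13.63 lbmol/h; ν_B = −1, so ξ = 13.63/1 = 13.63 lbmol/h.
Outlet amounts (n = n₀ + ν ξ):
  B: 89.11 − 1(13.63) = 75.48
  D: 411.9 − 2(13.63) = 384.6
  A: 0 + 1(13.63) = 13.63
Total out = 473.7 lbmol/h; y_D = 384.6 / 473.7 = 0.8119.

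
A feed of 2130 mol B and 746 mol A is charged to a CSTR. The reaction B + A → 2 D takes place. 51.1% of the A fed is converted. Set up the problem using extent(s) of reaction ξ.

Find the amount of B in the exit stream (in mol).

1750 mol

A reacted = 0.511 × 746 = 381.2 mol; ν_A = −1, so ξ = 381.2/1 = 381.2 mol.
Outlet amounts (n = n₀ + ν ξ):
  B: 2130 − 1(381.2) = 1749
  A: 746 − 1(381.2) = 364.8
  D: 0 + 2(381.2) = 762.4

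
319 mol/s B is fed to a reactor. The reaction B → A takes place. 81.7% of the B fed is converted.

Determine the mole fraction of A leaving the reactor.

B reacted = 0.817 × 319 = 260.6 mol/s; ν_B = −1, so ξ = 260.6/1 = 260.6 mol/s.
Outlet amounts (n = n₀ + ν ξ):
  B: 319 − 1(260.6) = 58.38
  A: 0 + 1(260.6) = 260.6
Total out = 319 mol/s; y_A = 260.6 / 319 = 0.817.

0.817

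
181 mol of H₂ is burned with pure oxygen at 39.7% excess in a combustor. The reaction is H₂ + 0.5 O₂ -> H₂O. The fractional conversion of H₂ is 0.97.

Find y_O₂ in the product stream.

Stoichiometric O₂ = 0.5 × 181 = 90.5 mol; O₂ fed = 90.5 × 1.397 = 126.4 mol.
Fuel reacted = 0.97 × 181 → ξ = 175.6 mol.
Outlet (n = n₀ + ν ξ):
  H₂: 181 − 1(175.6) = 5.43
  O₂: 126.4 − 0.5(175.6) = 38.64
  H₂O: 0 + 1(175.6) = 175.6
Total out = 219.6 mol; y_O₂ = 38.64 / 219.6 = 0.1759.

0.176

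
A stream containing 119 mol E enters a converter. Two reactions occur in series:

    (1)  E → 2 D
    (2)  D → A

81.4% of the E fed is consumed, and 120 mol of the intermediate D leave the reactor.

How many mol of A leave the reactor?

Conversion of E: E consumed = 1ξ₁ = 0.814 × 119 → ξ₁ = 96.87 mol.
D balance: n_D = 0 + 2ξ₁ − 1ξ₂ = 120 → ξ₂ = (2·96.87 − 120)/1 = 73.73 mol.
Outlet amounts (n = n₀ + Σ ν·ξ):
  E: 119 − 1(96.87) = 22.13
  D: 0 + 2(96.87) − 1(73.73) = 120
  A: 0 + 1(73.73) = 73.73

73.7 mol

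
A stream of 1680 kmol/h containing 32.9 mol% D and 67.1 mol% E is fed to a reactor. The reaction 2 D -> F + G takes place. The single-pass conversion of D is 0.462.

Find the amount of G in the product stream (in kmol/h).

128 kmol/h

D reacted = 0.462 × 552.7 = 255.4 kmol/h; ν_D = −2, so ξ = 255.4/2 = 127.7 kmol/h.
Outlet amounts (n = n₀ + ν ξ):
  D: 552.7 − 2(127.7) = 297.4
  F: 0 + 1(127.7) = 127.7
  G: 0 + 1(127.7) = 127.7
  E: 1127 (inert)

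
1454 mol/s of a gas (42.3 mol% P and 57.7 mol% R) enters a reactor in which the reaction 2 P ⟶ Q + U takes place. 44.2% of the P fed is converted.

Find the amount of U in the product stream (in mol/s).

P reacted = 0.442 × 615 = 271.8 mol/s; ν_P = −2, so ξ = 271.8/2 = 135.9 mol/s.
Outlet amounts (n = n₀ + ν ξ):
  P: 615 − 2(135.9) = 343.2
  Q: 0 + 1(135.9) = 135.9
  U: 0 + 1(135.9) = 135.9
  R: 839 (inert)

136 mol/s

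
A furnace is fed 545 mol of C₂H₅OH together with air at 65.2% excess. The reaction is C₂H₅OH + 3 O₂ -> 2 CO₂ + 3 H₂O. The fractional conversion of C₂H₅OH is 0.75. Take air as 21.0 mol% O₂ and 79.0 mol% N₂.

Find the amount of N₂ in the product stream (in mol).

10200 mol

Stoichiometric O₂ = 3 × 545 = 1635 mol; O₂ fed = 1635 × 1.652 = 2701 mol.
N₂ fed = 2701 × 79/21 = 10160 mol.
Fuel reacted = 0.75 × 545 → ξ = 408.8 mol.
Outlet (n = n₀ + ν ξ):
  C₂H₅OH: 545 − 1(408.8) = 136.2
  O₂: 2701 − 3(408.8) = 1475
  N₂: 10160 (inert)
  CO₂: 0 + 2(408.8) = 817.5
  H₂O: 0 + 3(408.8) = 1226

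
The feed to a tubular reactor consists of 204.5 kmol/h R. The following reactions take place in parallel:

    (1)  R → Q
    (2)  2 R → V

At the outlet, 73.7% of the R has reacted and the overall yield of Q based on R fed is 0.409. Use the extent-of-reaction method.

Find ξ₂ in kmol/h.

Yield of Q: 1ξ₁ / 204.5 = 0.409 → ξ₁ = 83.64 kmol/h.
Conversion of R: 1ξ₁ + 2ξ₂ = 0.737 × 204.5 = 150.7 → ξ₂ = 33.54 kmol/h.
Outlet amounts (n = n₀ + Σ ν·ξ):
  R: 204.5 − 1(83.64) − 2(33.54) = 53.78
  Q: 0 + 1(83.64) = 83.64
  V: 0 + 1(33.54) = 33.54

ξ₂ = 33.5 kmol/h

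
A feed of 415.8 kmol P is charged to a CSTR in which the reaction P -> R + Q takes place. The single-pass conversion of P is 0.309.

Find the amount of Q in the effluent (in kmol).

P reacted = 0.309 × 415.8 = 128.5 kmol; ν_P = −1, so ξ = 128.5/1 = 128.5 kmol.
Outlet amounts (n = n₀ + ν ξ):
  P: 415.8 − 1(128.5) = 287.3
  R: 0 + 1(128.5) = 128.5
  Q: 0 + 1(128.5) = 128.5

128 kmol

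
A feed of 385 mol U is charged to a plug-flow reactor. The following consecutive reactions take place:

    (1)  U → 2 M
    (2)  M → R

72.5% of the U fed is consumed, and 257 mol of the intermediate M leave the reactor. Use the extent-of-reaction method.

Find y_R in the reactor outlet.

Conversion of U: U consumed = 1ξ₁ = 0.725 × 385 → ξ₁ = 279.1 mol.
M balance: n_M = 0 + 2ξ₁ − 1ξ₂ = 257 → ξ₂ = (2·279.1 − 257)/1 = 301.2 mol.
Outlet amounts (n = n₀ + Σ ν·ξ):
  U: 385 − 1(279.1) = 105.9
  M: 0 + 2(279.1) − 1(301.2) = 257
  R: 0 + 1(301.2) = 301.2
Total out = 664.1 mol; y_R = 301.2 / 664.1 = 0.4536.

0.454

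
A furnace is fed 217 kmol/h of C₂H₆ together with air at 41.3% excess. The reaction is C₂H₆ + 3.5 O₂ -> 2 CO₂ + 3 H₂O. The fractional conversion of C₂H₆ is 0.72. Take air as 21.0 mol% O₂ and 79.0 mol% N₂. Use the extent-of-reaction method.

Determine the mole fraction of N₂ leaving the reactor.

Stoichiometric O₂ = 3.5 × 217 = 759.5 kmol/h; O₂ fed = 759.5 × 1.413 = 1073 kmol/h.
N₂ fed = 1073 × 79/21 = 4037 kmol/h.
Fuel reacted = 0.72 × 217 → ξ = 156.2 kmol/h.
Outlet (n = n₀ + ν ξ):
  C₂H₆: 217 − 1(156.2) = 60.76
  O₂: 1073 − 3.5(156.2) = 526.3
  N₂: 4037 (inert)
  CO₂: 0 + 2(156.2) = 312.5
  H₂O: 0 + 3(156.2) = 468.7
Total out = 5405 kmol/h; y_N₂ = 4037 / 5405 = 0.7469.

0.747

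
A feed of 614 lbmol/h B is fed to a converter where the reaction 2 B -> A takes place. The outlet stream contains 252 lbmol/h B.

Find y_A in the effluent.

For B: n = n₀ − 2ξ → 252 = 614 − 2ξ, giving ξ = 181 lbmol/h.
Outlet amounts (n = n₀ + ν ξ):
  B: 614 − 2(181) = 252
  A: 0 + 1(181) = 181
Total out = 433 lbmol/h; y_A = 181 / 433 = 0.418.

0.418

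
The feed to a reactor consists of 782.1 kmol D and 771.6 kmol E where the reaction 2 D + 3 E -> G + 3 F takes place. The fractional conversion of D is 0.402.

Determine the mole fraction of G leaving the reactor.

0.113

D reacted = 0.402 × 782.1 = 314.4 kmol; ν_D = −2, so ξ = 314.4/2 = 157.2 kmol.
Outlet amounts (n = n₀ + ν ξ):
  D: 782.1 − 2(157.2) = 467.7
  E: 771.6 − 3(157.2) = 300
  G: 0 + 1(157.2) = 157.2
  F: 0 + 3(157.2) = 471.6
Total out = 1396 kmol; y_G = 157.2 / 1396 = 0.1126.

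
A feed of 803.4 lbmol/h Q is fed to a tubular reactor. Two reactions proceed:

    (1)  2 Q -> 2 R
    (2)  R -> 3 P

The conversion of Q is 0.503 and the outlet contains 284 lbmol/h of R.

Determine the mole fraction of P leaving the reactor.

Conversion of Q: Q consumed = 2ξ₁ = 0.503 × 803.4 → ξ₁ = 202.1 lbmol/h.
R balance: n_R = 0 + 2ξ₁ − 1ξ₂ = 284 → ξ₂ = (2·202.1 − 284)/1 = 120.1 lbmol/h.
Outlet amounts (n = n₀ + Σ ν·ξ):
  Q: 803.4 − 2(202.1) = 399.3
  R: 0 + 2(202.1) − 1(120.1) = 284
  P: 0 + 3(120.1) = 360.3
Total out = 1044 lbmol/h; y_P = 360.3 / 1044 = 0.3453.

0.345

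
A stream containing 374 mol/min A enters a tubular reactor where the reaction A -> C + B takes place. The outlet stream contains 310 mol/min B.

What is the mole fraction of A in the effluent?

0.0936

For B: n = n₀ + 1ξ → 310 = 0 + 1ξ, giving ξ = 310 mol/min.
Outlet amounts (n = n₀ + ν ξ):
  A: 374 − 1(310) = 64
  C: 0 + 1(310) = 310
  B: 0 + 1(310) = 310
Total out = 684 mol/min; y_A = 64 / 684 = 0.09357.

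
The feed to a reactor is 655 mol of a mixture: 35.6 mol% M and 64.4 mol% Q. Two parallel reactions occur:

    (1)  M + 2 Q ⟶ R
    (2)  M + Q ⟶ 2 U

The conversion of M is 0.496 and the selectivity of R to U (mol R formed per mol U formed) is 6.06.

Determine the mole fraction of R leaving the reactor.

Conversion of M: M consumed = 0.496 × 233.2 = 115.7 mol = 1ξ₁ + 1ξ₂.
Selectivity: 1ξ₁ / (2ξ₂) = 6.06 → ξ₁ = 12.12 ξ₂.
Substitute: (1·12.12 + 1) ξ₂ = 115.7 → ξ₂ = 8.815 mol, ξ₁ = 106.8 mol.
Outlet amounts (n = n₀ + Σ ν·ξ):
  M: 233.2 − 1(106.8) − 1(8.815) = 117.5
  Q: 421.8 − 2(106.8) − 1(8.815) = 199.3
  R: 0 + 1(106.8) = 106.8
  U: 0 + 2(8.815) = 17.63
Total out = 441.3 mol; y_R = 106.8 / 441.3 = 0.2421.

0.242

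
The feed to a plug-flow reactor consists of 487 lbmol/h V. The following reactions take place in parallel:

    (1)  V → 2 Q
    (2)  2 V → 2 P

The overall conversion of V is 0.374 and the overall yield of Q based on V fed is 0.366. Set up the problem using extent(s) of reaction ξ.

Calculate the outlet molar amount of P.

93 lbmol/h

Yield of Q: 2ξ₁ / 487 = 0.366 → ξ₁ = 89.12 lbmol/h.
Conversion of V: 1ξ₁ + 2ξ₂ = 0.374 × 487 = 182.1 → ξ₂ = 46.51 lbmol/h.
Outlet amounts (n = n₀ + Σ ν·ξ):
  V: 487 − 1(89.12) − 2(46.51) = 304.9
  Q: 0 + 2(89.12) = 178.2
  P: 0 + 2(46.51) = 93.02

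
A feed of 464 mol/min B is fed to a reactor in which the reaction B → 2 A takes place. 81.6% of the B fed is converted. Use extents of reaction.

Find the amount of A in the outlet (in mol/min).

757 mol/min

B reacted = 0.816 × 464 = 378.6 mol/min; ν_B = −1, so ξ = 378.6/1 = 378.6 mol/min.
Outlet amounts (n = n₀ + ν ξ):
  B: 464 − 1(378.6) = 85.38
  A: 0 + 2(378.6) = 757.2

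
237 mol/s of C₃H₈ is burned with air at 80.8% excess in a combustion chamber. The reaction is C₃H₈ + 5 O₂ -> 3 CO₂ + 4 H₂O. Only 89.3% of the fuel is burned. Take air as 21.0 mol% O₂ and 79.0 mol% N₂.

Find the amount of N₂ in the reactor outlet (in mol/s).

8060 mol/s

Stoichiometric O₂ = 5 × 237 = 1185 mol/s; O₂ fed = 1185 × 1.808 = 2142 mol/s.
N₂ fed = 2142 × 79/21 = 8060 mol/s.
Fuel reacted = 0.893 × 237 → ξ = 211.6 mol/s.
Outlet (n = n₀ + ν ξ):
  C₃H₈: 237 − 1(211.6) = 25.36
  O₂: 2142 − 5(211.6) = 1084
  N₂: 8060 (inert)
  CO₂: 0 + 3(211.6) = 634.9
  H₂O: 0 + 4(211.6) = 846.6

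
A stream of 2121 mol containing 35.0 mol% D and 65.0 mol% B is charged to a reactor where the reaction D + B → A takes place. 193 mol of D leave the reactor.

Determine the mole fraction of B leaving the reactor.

For D: n = n₀ − 1ξ → 193 = 742.4 − 1ξ, giving ξ = 549.4 mol.
Outlet amounts (n = n₀ + ν ξ):
  D: 742.4 − 1(549.4) = 193
  B: 1379 − 1(549.4) = 829.3
  A: 0 + 1(549.4) = 549.4
Total out = 1572 mol; y_B = 829.3 / 1572 = 0.5277.

0.528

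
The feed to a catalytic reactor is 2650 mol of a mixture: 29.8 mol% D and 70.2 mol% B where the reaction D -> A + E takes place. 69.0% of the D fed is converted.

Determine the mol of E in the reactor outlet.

545 mol

D reacted = 0.69 × 789.7 = 544.9 mol; ν_D = −1, so ξ = 544.9/1 = 544.9 mol.
Outlet amounts (n = n₀ + ν ξ):
  D: 789.7 − 1(544.9) = 244.8
  A: 0 + 1(544.9) = 544.9
  E: 0 + 1(544.9) = 544.9
  B: 1860 (inert)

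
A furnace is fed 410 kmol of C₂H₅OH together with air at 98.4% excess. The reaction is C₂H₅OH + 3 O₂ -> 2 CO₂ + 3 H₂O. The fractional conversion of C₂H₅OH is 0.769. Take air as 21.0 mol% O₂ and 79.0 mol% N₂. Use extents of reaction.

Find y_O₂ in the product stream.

0.121

Stoichiometric O₂ = 3 × 410 = 1230 kmol; O₂ fed = 1230 × 1.984 = 2440 kmol.
N₂ fed = 2440 × 79/21 = 9180 kmol.
Fuel reacted = 0.769 × 410 → ξ = 315.3 kmol.
Outlet (n = n₀ + ν ξ):
  C₂H₅OH: 410 − 1(315.3) = 94.71
  O₂: 2440 − 3(315.3) = 1494
  N₂: 9180 (inert)
  CO₂: 0 + 2(315.3) = 630.6
  H₂O: 0 + 3(315.3) = 945.9
Total out = 12350 kmol; y_O₂ = 1494 / 12350 = 0.121.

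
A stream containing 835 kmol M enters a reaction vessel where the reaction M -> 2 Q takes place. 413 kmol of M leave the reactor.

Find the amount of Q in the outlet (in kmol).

For M: n = n₀ − 1ξ → 413 = 835 − 1ξ, giving ξ = 422 kmol.
Outlet amounts (n = n₀ + ν ξ):
  M: 835 − 1(422) = 413
  Q: 0 + 2(422) = 844

844 kmol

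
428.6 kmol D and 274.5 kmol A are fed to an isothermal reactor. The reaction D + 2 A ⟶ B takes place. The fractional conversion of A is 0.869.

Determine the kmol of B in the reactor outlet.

A reacted = 0.869 × 274.5 = 238.5 kmol; ν_A = −2, so ξ = 238.5/2 = 119.3 kmol.
Outlet amounts (n = n₀ + ν ξ):
  D: 428.6 − 1(119.3) = 309.3
  A: 274.5 − 2(119.3) = 35.96
  B: 0 + 1(119.3) = 119.3

119 kmol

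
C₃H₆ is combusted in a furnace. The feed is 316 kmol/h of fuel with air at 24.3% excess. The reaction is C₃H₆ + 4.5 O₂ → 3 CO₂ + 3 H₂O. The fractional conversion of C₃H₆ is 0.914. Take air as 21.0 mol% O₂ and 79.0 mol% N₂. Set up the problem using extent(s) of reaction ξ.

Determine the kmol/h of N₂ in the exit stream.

6650 kmol/h

Stoichiometric O₂ = 4.5 × 316 = 1422 kmol/h; O₂ fed = 1422 × 1.243 = 1768 kmol/h.
N₂ fed = 1768 × 79/21 = 6649 kmol/h.
Fuel reacted = 0.914 × 316 → ξ = 288.8 kmol/h.
Outlet (n = n₀ + ν ξ):
  C₃H₆: 316 − 1(288.8) = 27.18
  O₂: 1768 − 4.5(288.8) = 467.8
  N₂: 6649 (inert)
  CO₂: 0 + 3(288.8) = 866.5
  H₂O: 0 + 3(288.8) = 866.5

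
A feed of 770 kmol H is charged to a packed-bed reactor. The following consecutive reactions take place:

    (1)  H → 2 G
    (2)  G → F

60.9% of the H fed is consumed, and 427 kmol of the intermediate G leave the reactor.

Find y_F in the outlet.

0.412

Conversion of H: H consumed = 1ξ₁ = 0.609 × 770 → ξ₁ = 468.9 kmol.
G balance: n_G = 0 + 2ξ₁ − 1ξ₂ = 427 → ξ₂ = (2·468.9 − 427)/1 = 510.9 kmol.
Outlet amounts (n = n₀ + Σ ν·ξ):
  H: 770 − 1(468.9) = 301.1
  G: 0 + 2(468.9) − 1(510.9) = 427
  F: 0 + 1(510.9) = 510.9
Total out = 1239 kmol; y_F = 510.9 / 1239 = 0.4123.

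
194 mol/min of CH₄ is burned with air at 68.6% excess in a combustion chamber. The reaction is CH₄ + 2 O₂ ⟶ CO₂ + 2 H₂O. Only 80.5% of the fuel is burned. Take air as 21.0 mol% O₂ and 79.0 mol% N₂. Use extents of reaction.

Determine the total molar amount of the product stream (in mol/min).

3310 mol/min

Stoichiometric O₂ = 2 × 194 = 388 mol/min; O₂ fed = 388 × 1.686 = 654.2 mol/min.
N₂ fed = 654.2 × 79/21 = 2461 mol/min.
Fuel reacted = 0.805 × 194 → ξ = 156.2 mol/min.
Outlet (n = n₀ + ν ξ):
  CH₄: 194 − 1(156.2) = 37.83
  O₂: 654.2 − 2(156.2) = 341.8
  N₂: 2461 (inert)
  CO₂: 0 + 1(156.2) = 156.2
  H₂O: 0 + 2(156.2) = 312.3
Total out = 37.83 + 341.8 + 2461 + 156.2 + 312.3 = 3309 mol/min.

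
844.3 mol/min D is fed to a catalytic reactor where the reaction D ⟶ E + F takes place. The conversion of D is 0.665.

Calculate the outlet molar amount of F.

D reacted = 0.665 × 844.3 = 561.5 mol/min; ν_D = −1, so ξ = 561.5/1 = 561.5 mol/min.
Outlet amounts (n = n₀ + ν ξ):
  D: 844.3 − 1(561.5) = 282.8
  E: 0 + 1(561.5) = 561.5
  F: 0 + 1(561.5) = 561.5

561 mol/min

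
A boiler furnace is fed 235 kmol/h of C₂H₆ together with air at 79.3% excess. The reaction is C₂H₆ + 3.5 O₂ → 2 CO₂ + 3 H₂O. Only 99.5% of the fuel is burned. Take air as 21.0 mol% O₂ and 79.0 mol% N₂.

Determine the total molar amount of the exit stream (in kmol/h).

7370 kmol/h

Stoichiometric O₂ = 3.5 × 235 = 822.5 kmol/h; O₂ fed = 822.5 × 1.793 = 1475 kmol/h.
N₂ fed = 1475 × 79/21 = 5548 kmol/h.
Fuel reacted = 0.995 × 235 → ξ = 233.8 kmol/h.
Outlet (n = n₀ + ν ξ):
  C₂H₆: 235 − 1(233.8) = 1.175
  O₂: 1475 − 3.5(233.8) = 656.4
  N₂: 5548 (inert)
  CO₂: 0 + 2(233.8) = 467.6
  H₂O: 0 + 3(233.8) = 701.5
Total out = 1.175 + 656.4 + 5548 + 467.6 + 701.5 = 7374 kmol/h.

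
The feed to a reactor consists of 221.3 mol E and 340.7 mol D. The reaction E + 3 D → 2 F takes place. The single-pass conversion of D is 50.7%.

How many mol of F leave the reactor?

115 mol

D reacted = 0.507 × 340.7 = 172.7 mol; ν_D = −3, so ξ = 172.7/3 = 57.58 mol.
Outlet amounts (n = n₀ + ν ξ):
  E: 221.3 − 1(57.58) = 163.7
  D: 340.7 − 3(57.58) = 168
  F: 0 + 2(57.58) = 115.2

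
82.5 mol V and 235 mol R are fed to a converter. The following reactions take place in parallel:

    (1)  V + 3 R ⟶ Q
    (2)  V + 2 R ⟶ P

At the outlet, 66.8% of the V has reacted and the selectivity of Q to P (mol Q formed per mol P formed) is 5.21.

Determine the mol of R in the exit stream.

78.5 mol

Conversion of V: V consumed = 0.668 × 82.5 = 55.11 mol = 1ξ₁ + 1ξ₂.
Selectivity: 1ξ₁ / (1ξ₂) = 5.21 → ξ₁ = 5.21 ξ₂.
Substitute: (1·5.21 + 1) ξ₂ = 55.11 → ξ₂ = 8.874 mol, ξ₁ = 46.24 mol.
Outlet amounts (n = n₀ + Σ ν·ξ):
  V: 82.5 − 1(46.24) − 1(8.874) = 27.39
  R: 235 − 3(46.24) − 2(8.874) = 78.54
  Q: 0 + 1(46.24) = 46.24
  P: 0 + 1(8.874) = 8.874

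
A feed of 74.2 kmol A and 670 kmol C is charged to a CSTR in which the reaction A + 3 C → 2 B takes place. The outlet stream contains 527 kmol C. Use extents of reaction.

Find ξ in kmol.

For C: n = n₀ − 3ξ → 527 = 670 − 3ξ, giving ξ = 47.67 kmol.
Outlet amounts (n = n₀ + ν ξ):
  A: 74.2 − 1(47.67) = 26.53
  C: 670 − 3(47.67) = 527
  B: 0 + 2(47.67) = 95.33

ξ = 47.7 kmol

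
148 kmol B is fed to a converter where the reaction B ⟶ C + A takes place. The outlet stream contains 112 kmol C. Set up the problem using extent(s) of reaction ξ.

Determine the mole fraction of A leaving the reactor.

0.431

For C: n = n₀ + 1ξ → 112 = 0 + 1ξ, giving ξ = 112 kmol.
Outlet amounts (n = n₀ + ν ξ):
  B: 148 − 1(112) = 36
  C: 0 + 1(112) = 112
  A: 0 + 1(112) = 112
Total out = 260 kmol; y_A = 112 / 260 = 0.4308.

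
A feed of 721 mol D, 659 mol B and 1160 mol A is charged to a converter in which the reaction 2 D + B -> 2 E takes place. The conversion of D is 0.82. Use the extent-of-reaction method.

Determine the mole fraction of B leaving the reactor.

0.162

D reacted = 0.82 × 721 = 591.2 mol; ν_D = −2, so ξ = 591.2/2 = 295.6 mol.
Outlet amounts (n = n₀ + ν ξ):
  D: 721 − 2(295.6) = 129.8
  B: 659 − 1(295.6) = 363.4
  E: 0 + 2(295.6) = 591.2
  A: 1160 (inert)
Total out = 2244 mol; y_B = 363.4 / 2244 = 0.1619.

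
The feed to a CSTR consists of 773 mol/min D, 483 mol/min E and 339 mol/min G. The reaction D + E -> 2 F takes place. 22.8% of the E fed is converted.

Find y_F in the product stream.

E reacted = 0.228 × 483 = 110.1 mol/min; ν_E = −1, so ξ = 110.1/1 = 110.1 mol/min.
Outlet amounts (n = n₀ + ν ξ):
  D: 773 − 1(110.1) = 662.9
  E: 483 − 1(110.1) = 372.9
  F: 0 + 2(110.1) = 220.2
  G: 339 (inert)
Total out = 1595 mol/min; y_F = 220.2 / 1595 = 0.1381.

0.138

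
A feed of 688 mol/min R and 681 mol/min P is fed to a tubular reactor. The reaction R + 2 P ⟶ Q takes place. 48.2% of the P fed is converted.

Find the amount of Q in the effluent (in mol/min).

P reacted = 0.482 × 681 = 328.2 mol/min; ν_P = −2, so ξ = 328.2/2 = 164.1 mol/min.
Outlet amounts (n = n₀ + ν ξ):
  R: 688 − 1(164.1) = 523.9
  P: 681 − 2(164.1) = 352.8
  Q: 0 + 1(164.1) = 164.1

164 mol/min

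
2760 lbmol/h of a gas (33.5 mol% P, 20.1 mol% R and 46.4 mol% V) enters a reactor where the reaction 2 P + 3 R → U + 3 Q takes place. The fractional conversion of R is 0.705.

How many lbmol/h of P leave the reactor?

R reacted = 0.705 × 554.8 = 391.1 lbmol/h; ν_R = −3, so ξ = 391.1/3 = 130.4 lbmol/h.
Outlet amounts (n = n₀ + ν ξ):
  P: 924.6 − 2(130.4) = 663.9
  R: 554.8 − 3(130.4) = 163.7
  U: 0 + 1(130.4) = 130.4
  Q: 0 + 3(130.4) = 391.1
  V: 1281 (inert)

664 lbmol/h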